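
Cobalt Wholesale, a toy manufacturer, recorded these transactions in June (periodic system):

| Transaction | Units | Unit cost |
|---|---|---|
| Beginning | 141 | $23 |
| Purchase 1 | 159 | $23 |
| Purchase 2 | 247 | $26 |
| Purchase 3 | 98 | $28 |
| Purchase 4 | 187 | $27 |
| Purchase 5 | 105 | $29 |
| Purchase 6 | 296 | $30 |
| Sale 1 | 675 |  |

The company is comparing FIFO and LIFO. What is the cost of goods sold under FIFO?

COGS = $16,876

FIFO COGS: 141 @ $23 + 159 @ $23 + 247 @ $26 + 98 @ $28 + 30 @ $27 = $16,876
LIFO COGS: 296 @ $30 + 105 @ $29 + 187 @ $27 + 87 @ $28 = $19,410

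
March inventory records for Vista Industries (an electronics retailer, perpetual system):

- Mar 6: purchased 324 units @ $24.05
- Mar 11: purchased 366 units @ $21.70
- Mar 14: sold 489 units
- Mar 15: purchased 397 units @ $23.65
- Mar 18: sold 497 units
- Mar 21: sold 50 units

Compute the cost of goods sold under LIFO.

COGS = $23,896.90

Mar 14, 489 sold [LIFO — newest first]: 366 @ $21.70 + 123 @ $24.05 = $10,900.35
Mar 18, 497 sold [LIFO — newest first]: 397 @ $23.65 + 100 @ $24.05 = $11,794.05
Mar 21, 50 sold [LIFO — newest first]: 50 @ $24.05 = $1,202.50
Total COGS = $10,900.35 + $11,794.05 + $1,202.50 = $23,896.90
Ending inventory: 51 @ $24.05 = $1,226.55
Check: goods available $25,123.45 = COGS $23,896.90 + ending $1,226.55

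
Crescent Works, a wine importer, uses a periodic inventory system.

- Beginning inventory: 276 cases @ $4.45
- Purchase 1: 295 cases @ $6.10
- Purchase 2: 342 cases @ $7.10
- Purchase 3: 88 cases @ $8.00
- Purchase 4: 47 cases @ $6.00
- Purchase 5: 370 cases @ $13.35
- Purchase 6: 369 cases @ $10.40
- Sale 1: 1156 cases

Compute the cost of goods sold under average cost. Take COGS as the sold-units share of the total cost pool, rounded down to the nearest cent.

Sale 1, sell 1156: 1156/1787 × $15,219.00 → $9,845.08
Ending inventory (cost pool remaining) = $5,373.92
Check: goods available $15,219.00 = COGS $9,845.08 + ending $5,373.92

COGS = $9,845.08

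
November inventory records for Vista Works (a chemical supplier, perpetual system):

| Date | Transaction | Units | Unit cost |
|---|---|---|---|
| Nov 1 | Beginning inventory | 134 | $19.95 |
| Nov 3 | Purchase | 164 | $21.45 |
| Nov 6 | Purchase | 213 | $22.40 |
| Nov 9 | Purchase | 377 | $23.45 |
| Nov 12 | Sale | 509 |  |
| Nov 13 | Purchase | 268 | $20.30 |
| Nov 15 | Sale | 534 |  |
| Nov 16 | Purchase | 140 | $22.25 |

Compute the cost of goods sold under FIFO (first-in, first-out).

Nov 12, 509 sold [FIFO — oldest first]: 134 @ $19.95 + 164 @ $21.45 + 211 @ $22.40 = $10,917.50
Nov 15, 534 sold [FIFO — oldest first]: 2 @ $22.40 + 377 @ $23.45 + 155 @ $20.30 = $12,031.95
Total COGS = $10,917.50 + $12,031.95 = $22,949.45
Ending inventory: 113 @ $20.30 + 140 @ $22.25 = $5,408.90

COGS = $22,949.45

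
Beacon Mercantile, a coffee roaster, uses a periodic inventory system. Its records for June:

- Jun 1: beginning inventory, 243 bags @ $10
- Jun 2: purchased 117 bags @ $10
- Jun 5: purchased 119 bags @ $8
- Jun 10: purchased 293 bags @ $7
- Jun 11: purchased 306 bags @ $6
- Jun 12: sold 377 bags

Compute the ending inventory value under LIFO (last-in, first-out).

Ending inventory = $6,106

Jun 12, 377 sold [LIFO — newest first]: 306 @ $6 + 71 @ $7 = $2,333
Ending inventory: 243 @ $10 + 117 @ $10 + 119 @ $8 + 222 @ $7 = $6,106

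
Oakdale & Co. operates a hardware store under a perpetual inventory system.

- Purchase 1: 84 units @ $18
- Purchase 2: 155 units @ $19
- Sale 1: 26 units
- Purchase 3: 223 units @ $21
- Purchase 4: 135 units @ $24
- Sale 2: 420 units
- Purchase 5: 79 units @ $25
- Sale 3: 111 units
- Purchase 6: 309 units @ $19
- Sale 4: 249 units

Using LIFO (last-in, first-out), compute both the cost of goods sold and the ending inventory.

COGS = $16,909; ending inventory = $3,317

Sale 1 (26) [LIFO — newest first]: 26 @ $19 = $494
Sale 2 (420) [LIFO — newest first]: 135 @ $24 + 223 @ $21 + 62 @ $19 = $9,101
Sale 3 (111) [LIFO — newest first]: 79 @ $25 + 32 @ $19 = $2,583
Sale 4 (249) [LIFO — newest first]: 249 @ $19 = $4,731
Total COGS = $494 + $9,101 + $2,583 + $4,731 = $16,909
Ending inventory: 84 @ $18 + 35 @ $19 + 60 @ $19 = $3,317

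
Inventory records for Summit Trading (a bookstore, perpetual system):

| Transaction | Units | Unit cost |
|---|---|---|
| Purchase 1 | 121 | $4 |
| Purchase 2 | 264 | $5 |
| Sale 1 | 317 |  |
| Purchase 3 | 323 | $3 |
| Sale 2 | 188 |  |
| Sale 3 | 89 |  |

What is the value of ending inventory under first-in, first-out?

Ending inventory = $342

Sale 1 (317) [FIFO — oldest first]: 121 @ $4 + 196 @ $5 = $1,464
Sale 2 (188) [FIFO — oldest first]: 68 @ $5 + 120 @ $3 = $700
Sale 3 (89) [FIFO — oldest first]: 89 @ $3 = $267
Total COGS = $1,464 + $700 + $267 = $2,431
Ending inventory: 114 @ $3 = $342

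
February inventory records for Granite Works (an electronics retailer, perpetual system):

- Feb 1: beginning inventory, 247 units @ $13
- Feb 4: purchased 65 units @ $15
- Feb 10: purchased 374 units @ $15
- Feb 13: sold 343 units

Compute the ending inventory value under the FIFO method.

Feb 13, 343 sold [FIFO — oldest first]: 247 @ $13 + 65 @ $15 + 31 @ $15 = $4,651
Ending inventory: 343 @ $15 = $5,145
Check: goods available $9,796 = COGS $4,651 + ending $5,145

Ending inventory = $5,145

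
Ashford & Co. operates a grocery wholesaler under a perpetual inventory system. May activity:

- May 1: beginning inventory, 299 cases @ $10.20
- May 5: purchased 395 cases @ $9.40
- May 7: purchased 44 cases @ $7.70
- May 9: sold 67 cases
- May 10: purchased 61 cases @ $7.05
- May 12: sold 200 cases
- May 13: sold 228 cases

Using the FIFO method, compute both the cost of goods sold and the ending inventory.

COGS = $4,892.20; ending inventory = $2,639.45

May 9, 67 sold [FIFO — oldest first]: 67 @ $10.20 = $683.40
May 12, 200 sold [FIFO — oldest first]: 200 @ $10.20 = $2,040.00
May 13, 228 sold [FIFO — oldest first]: 32 @ $10.20 + 196 @ $9.40 = $2,168.80
Total COGS = $683.40 + $2,040.00 + $2,168.80 = $4,892.20
Ending inventory: 199 @ $9.40 + 44 @ $7.70 + 61 @ $7.05 = $2,639.45
Check: goods available $7,531.65 = COGS $4,892.20 + ending $2,639.45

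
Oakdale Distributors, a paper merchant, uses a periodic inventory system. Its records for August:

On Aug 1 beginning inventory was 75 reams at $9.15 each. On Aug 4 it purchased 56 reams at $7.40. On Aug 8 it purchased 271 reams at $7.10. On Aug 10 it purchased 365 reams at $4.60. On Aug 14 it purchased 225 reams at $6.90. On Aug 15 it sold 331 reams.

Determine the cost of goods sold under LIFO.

COGS = $2,040.10

Aug 15, 331 sold [LIFO — newest first]: 225 @ $6.90 + 106 @ $4.60 = $2,040.10
Ending inventory: 75 @ $9.15 + 56 @ $7.40 + 271 @ $7.10 + 259 @ $4.60 = $4,216.15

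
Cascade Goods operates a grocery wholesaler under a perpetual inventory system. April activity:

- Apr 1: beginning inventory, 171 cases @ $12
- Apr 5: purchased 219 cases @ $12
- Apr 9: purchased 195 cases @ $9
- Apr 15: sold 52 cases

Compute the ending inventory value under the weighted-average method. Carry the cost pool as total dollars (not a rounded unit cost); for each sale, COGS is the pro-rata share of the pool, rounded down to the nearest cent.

Ending inventory = $5,863.00

After Apr 1: 171 on hand, pool $2,052.00 (≈ $12.0000 each)
After Apr 5: 390 on hand, pool $4,680.00 (≈ $12.0000 each)
After Apr 9: 585 on hand, pool $6,435.00 (≈ $11.0000 each)
Apr 15, sell 52: 52/585 × $6,435.00 → $572.00
Ending inventory (cost pool remaining) = $5,863.00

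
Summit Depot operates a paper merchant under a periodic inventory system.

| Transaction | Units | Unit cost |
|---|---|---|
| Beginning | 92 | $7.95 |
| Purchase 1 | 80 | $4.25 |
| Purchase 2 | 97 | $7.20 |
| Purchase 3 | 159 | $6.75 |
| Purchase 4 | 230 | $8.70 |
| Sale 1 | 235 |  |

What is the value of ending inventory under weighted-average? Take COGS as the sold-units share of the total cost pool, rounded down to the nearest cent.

Sale 1, sell 235: 235/658 × $4,844.05 → $1,730.01
Ending inventory (cost pool remaining) = $3,114.04

Ending inventory = $3,114.04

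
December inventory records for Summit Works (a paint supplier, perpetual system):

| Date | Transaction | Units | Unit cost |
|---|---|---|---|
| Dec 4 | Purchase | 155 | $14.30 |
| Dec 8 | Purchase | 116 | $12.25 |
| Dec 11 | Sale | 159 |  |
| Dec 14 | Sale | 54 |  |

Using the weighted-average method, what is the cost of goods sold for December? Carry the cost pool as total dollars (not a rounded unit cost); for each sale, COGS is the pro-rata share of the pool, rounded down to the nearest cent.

After Dec 4: 155 on hand, pool $2,216.50 (≈ $14.3000 each)
After Dec 8: 271 on hand, pool $3,637.50 (≈ $13.4225 each)
Dec 11, sell 159: 159/271 × $3,637.50 → $2,134.17
Dec 14, sell 54: 54/112 × $1,503.33 → $724.81
Total COGS = $2,134.17 + $724.81 = $2,858.98
Ending inventory (cost pool remaining) = $778.52

COGS = $2,858.98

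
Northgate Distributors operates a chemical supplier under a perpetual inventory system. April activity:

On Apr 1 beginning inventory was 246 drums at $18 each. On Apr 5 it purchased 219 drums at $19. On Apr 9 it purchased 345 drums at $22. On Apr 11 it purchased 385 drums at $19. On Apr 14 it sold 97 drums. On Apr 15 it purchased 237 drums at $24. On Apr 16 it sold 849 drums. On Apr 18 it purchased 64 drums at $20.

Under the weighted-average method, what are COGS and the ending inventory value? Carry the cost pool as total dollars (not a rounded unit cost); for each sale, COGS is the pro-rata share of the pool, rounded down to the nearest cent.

COGS = $19,252.68; ending inventory = $11,209.32

After Apr 1: 246 on hand, pool $4,428.00 (≈ $18.0000 each)
After Apr 5: 465 on hand, pool $8,589.00 (≈ $18.4710 each)
After Apr 9: 810 on hand, pool $16,179.00 (≈ $19.9741 each)
After Apr 11: 1195 on hand, pool $23,494.00 (≈ $19.6603 each)
Apr 14, sell 97: 97/1195 × $23,494.00 → $1,907.04
After Apr 15: 1335 on hand, pool $27,274.96 (≈ $20.4307 each)
Apr 16, sell 849: 849/1335 × $27,274.96 → $17,345.64
After Apr 18: 550 on hand, pool $11,209.32 (≈ $20.3806 each)
Total COGS = $1,907.04 + $17,345.64 = $19,252.68
Ending inventory (cost pool remaining) = $11,209.32
Check: goods available $30,462.00 = COGS $19,252.68 + ending $11,209.32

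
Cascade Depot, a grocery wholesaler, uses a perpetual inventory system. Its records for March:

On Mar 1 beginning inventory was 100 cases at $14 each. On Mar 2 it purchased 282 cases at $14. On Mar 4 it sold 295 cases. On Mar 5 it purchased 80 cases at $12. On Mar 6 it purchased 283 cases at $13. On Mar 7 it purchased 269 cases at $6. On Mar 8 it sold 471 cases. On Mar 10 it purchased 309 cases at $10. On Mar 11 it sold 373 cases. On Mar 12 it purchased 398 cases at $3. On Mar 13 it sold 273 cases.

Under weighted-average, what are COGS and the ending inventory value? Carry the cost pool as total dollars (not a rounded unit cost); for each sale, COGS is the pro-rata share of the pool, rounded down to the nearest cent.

COGS = $14,257.16; ending inventory = $1,627.84

After Mar 1: 100 on hand, pool $1,400.00 (≈ $14.0000 each)
After Mar 2: 382 on hand, pool $5,348.00 (≈ $14.0000 each)
Mar 4, sell 295: 295/382 × $5,348.00 → $4,130.00
After Mar 5: 167 on hand, pool $2,178.00 (≈ $13.0419 each)
After Mar 6: 450 on hand, pool $5,857.00 (≈ $13.0156 each)
After Mar 7: 719 on hand, pool $7,471.00 (≈ $10.3908 each)
Mar 8, sell 471: 471/719 × $7,471.00 → $4,894.07
After Mar 10: 557 on hand, pool $5,666.93 (≈ $10.1740 each)
Mar 11, sell 373: 373/557 × $5,666.93 → $3,794.91
After Mar 12: 582 on hand, pool $3,066.02 (≈ $5.2681 each)
Mar 13, sell 273: 273/582 × $3,066.02 → $1,438.18
Total COGS = $4,130.00 + $4,894.07 + $3,794.91 + $1,438.18 = $14,257.16
Ending inventory (cost pool remaining) = $1,627.84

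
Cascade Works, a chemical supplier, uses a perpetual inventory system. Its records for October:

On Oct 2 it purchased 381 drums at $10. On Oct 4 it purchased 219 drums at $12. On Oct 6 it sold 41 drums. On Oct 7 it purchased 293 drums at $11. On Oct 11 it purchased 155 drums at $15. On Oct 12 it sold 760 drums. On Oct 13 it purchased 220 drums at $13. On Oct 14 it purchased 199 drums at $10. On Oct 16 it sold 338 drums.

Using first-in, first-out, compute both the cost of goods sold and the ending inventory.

Oct 6, 41 sold [FIFO — oldest first]: 41 @ $10 = $410
Oct 12, 760 sold [FIFO — oldest first]: 340 @ $10 + 219 @ $12 + 201 @ $11 = $8,239
Oct 16, 338 sold [FIFO — oldest first]: 92 @ $11 + 155 @ $15 + 91 @ $13 = $4,520
Total COGS = $410 + $8,239 + $4,520 = $13,169
Ending inventory: 129 @ $13 + 199 @ $10 = $3,667

COGS = $13,169; ending inventory = $3,667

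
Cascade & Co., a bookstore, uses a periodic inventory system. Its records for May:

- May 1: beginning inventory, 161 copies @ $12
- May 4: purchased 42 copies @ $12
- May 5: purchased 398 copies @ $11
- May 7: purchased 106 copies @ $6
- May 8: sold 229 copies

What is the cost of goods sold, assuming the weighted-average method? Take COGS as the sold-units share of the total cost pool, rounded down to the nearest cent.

May 8, sell 229: 229/707 × $7,450.00 → $2,413.08
Ending inventory (cost pool remaining) = $5,036.92
Check: goods available $7,450.00 = COGS $2,413.08 + ending $5,036.92

COGS = $2,413.08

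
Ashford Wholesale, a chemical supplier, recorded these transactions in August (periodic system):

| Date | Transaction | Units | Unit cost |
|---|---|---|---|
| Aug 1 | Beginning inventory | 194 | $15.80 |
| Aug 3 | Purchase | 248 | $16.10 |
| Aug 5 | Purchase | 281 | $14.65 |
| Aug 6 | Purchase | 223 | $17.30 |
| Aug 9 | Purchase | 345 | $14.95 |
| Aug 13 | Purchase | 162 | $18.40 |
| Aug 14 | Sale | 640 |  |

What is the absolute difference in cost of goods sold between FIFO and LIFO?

$480.75

FIFO COGS: 194 @ $15.80 + 248 @ $16.10 + 198 @ $14.65 = $9,958.70
LIFO COGS: 162 @ $18.40 + 345 @ $14.95 + 133 @ $17.30 = $10,439.45
Difference = |$9,958.70 − $10,439.45| = $480.75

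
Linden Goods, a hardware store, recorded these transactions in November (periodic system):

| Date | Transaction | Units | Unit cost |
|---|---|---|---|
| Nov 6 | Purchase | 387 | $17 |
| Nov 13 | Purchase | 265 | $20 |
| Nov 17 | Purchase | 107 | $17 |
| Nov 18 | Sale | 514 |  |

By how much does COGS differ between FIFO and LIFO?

$414

FIFO COGS: 387 @ $17 + 127 @ $20 = $9,119
LIFO COGS: 107 @ $17 + 265 @ $20 + 142 @ $17 = $9,533
Difference = |$9,119 − $9,533| = $414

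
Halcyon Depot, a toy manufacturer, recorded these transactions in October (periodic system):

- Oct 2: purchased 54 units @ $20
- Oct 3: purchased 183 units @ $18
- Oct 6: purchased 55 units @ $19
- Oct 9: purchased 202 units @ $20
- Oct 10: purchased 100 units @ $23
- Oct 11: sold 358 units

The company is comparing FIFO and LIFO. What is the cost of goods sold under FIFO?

FIFO COGS: 54 @ $20 + 183 @ $18 + 55 @ $19 + 66 @ $20 = $6,739
LIFO COGS: 100 @ $23 + 202 @ $20 + 55 @ $19 + 1 @ $18 = $7,403

COGS = $6,739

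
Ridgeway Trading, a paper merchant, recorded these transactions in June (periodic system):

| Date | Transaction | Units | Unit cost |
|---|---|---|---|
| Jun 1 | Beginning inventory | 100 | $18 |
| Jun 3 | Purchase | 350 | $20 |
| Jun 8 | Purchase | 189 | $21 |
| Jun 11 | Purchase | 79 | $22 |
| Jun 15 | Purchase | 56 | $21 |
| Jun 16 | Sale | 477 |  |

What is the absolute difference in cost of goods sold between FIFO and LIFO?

FIFO COGS: 100 @ $18 + 350 @ $20 + 27 @ $21 = $9,367
LIFO COGS: 56 @ $21 + 79 @ $22 + 189 @ $21 + 153 @ $20 = $9,943
Difference = |$9,367 − $9,943| = $576

$576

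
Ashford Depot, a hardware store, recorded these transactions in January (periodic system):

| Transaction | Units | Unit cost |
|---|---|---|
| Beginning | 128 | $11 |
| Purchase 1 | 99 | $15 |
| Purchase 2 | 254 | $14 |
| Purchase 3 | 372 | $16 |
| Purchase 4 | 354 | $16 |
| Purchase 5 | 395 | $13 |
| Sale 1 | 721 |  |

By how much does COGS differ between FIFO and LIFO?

$62

FIFO COGS: 128 @ $11 + 99 @ $15 + 254 @ $14 + 240 @ $16 = $10,289
LIFO COGS: 395 @ $13 + 326 @ $16 = $10,351
Difference = |$10,289 − $10,351| = $62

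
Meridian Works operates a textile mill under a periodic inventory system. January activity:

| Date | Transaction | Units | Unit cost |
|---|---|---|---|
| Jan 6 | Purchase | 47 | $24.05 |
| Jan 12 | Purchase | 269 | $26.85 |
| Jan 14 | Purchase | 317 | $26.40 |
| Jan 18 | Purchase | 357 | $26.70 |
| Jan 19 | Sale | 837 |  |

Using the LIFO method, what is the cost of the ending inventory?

Ending inventory = $3,976.45

Jan 19, 837 sold [LIFO — newest first]: 357 @ $26.70 + 317 @ $26.40 + 163 @ $26.85 = $22,277.25
Ending inventory: 47 @ $24.05 + 106 @ $26.85 = $3,976.45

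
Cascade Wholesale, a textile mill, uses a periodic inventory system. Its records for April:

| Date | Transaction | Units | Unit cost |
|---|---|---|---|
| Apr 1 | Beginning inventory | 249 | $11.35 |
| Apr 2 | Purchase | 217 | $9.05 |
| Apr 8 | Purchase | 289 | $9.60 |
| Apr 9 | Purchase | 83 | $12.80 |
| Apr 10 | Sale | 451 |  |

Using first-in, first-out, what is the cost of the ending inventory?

Ending inventory = $3,972.55

Apr 10, 451 sold [FIFO — oldest first]: 249 @ $11.35 + 202 @ $9.05 = $4,654.25
Ending inventory: 15 @ $9.05 + 289 @ $9.60 + 83 @ $12.80 = $3,972.55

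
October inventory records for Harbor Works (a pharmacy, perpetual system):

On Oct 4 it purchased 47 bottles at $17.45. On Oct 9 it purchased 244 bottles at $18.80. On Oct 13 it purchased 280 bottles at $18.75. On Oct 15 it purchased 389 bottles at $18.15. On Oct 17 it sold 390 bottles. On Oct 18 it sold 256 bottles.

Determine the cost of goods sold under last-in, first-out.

Oct 17, 390 sold [LIFO — newest first]: 389 @ $18.15 + 1 @ $18.75 = $7,079.10
Oct 18, 256 sold [LIFO — newest first]: 256 @ $18.75 = $4,800.00
Total COGS = $7,079.10 + $4,800.00 = $11,879.10
Ending inventory: 47 @ $17.45 + 244 @ $18.80 + 23 @ $18.75 = $5,838.60

COGS = $11,879.10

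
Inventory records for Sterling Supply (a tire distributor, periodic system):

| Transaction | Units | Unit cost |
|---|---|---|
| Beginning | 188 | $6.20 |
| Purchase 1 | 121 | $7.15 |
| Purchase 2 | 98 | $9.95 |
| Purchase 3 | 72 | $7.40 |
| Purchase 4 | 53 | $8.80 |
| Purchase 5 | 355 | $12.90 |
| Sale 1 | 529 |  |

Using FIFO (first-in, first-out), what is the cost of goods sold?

Sale 1 (529) [FIFO — oldest first]: 188 @ $6.20 + 121 @ $7.15 + 98 @ $9.95 + 72 @ $7.40 + 50 @ $8.80 = $3,978.65
Ending inventory: 3 @ $8.80 + 355 @ $12.90 = $4,605.90

COGS = $3,978.65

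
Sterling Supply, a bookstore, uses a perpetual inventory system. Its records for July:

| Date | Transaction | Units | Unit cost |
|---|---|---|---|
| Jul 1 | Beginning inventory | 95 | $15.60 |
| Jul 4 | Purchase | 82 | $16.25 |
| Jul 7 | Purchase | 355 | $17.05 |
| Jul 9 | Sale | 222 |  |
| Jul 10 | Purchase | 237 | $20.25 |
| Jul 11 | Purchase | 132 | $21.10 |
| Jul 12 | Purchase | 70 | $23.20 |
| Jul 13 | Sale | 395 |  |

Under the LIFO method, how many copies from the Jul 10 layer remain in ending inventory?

44

Jul 9, 222 sold [LIFO — newest first]: 222 @ $17.05 = $3,785.10
Jul 13, 395 sold [LIFO — newest first]: 70 @ $23.20 + 132 @ $21.10 + 193 @ $20.25 = $8,317.45
Total COGS = $3,785.10 + $8,317.45 = $12,102.55
Ending inventory: 95 @ $15.60 + 82 @ $16.25 + 133 @ $17.05 + 44 @ $20.25 = $5,973.15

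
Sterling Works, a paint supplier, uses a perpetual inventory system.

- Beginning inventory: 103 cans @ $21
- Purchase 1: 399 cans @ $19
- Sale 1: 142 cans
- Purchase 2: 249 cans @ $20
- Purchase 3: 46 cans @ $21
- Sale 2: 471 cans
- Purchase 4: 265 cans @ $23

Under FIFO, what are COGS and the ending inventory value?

COGS = $11,964; ending inventory = $9,821

Sale 1 (142) [FIFO — oldest first]: 103 @ $21 + 39 @ $19 = $2,904
Sale 2 (471) [FIFO — oldest first]: 360 @ $19 + 111 @ $20 = $9,060
Total COGS = $2,904 + $9,060 = $11,964
Ending inventory: 138 @ $20 + 46 @ $21 + 265 @ $23 = $9,821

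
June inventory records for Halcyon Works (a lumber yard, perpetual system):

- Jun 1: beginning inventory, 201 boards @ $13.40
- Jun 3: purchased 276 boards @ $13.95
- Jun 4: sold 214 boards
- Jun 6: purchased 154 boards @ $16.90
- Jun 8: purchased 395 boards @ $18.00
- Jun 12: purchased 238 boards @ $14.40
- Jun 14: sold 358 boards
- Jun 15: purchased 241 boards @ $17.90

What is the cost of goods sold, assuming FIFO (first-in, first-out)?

Jun 4, 214 sold [FIFO — oldest first]: 201 @ $13.40 + 13 @ $13.95 = $2,874.75
Jun 14, 358 sold [FIFO — oldest first]: 263 @ $13.95 + 95 @ $16.90 = $5,274.35
Total COGS = $2,874.75 + $5,274.35 = $8,149.10
Ending inventory: 59 @ $16.90 + 395 @ $18.00 + 238 @ $14.40 + 241 @ $17.90 = $15,848.20

COGS = $8,149.10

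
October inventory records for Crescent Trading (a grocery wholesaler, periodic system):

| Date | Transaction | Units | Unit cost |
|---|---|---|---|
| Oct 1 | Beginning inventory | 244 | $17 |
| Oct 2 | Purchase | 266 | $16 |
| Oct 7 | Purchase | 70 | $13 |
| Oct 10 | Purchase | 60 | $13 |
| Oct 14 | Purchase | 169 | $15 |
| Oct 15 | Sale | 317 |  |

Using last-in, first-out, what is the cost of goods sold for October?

Oct 15, 317 sold [LIFO — newest first]: 169 @ $15 + 60 @ $13 + 70 @ $13 + 18 @ $16 = $4,513
Ending inventory: 244 @ $17 + 248 @ $16 = $8,116
Check: goods available $12,629 = COGS $4,513 + ending $8,116

COGS = $4,513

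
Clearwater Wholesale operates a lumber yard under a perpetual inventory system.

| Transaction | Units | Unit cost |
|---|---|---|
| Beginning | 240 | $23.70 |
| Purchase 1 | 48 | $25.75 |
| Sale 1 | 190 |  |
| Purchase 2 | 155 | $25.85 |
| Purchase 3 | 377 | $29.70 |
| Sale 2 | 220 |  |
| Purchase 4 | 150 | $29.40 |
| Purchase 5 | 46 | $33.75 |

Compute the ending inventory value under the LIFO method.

Sale 1 (190) [LIFO — newest first]: 48 @ $25.75 + 142 @ $23.70 = $4,601.40
Sale 2 (220) [LIFO — newest first]: 220 @ $29.70 = $6,534.00
Total COGS = $4,601.40 + $6,534.00 = $11,135.40
Ending inventory: 98 @ $23.70 + 155 @ $25.85 + 157 @ $29.70 + 150 @ $29.40 + 46 @ $33.75 = $16,954.75

Ending inventory = $16,954.75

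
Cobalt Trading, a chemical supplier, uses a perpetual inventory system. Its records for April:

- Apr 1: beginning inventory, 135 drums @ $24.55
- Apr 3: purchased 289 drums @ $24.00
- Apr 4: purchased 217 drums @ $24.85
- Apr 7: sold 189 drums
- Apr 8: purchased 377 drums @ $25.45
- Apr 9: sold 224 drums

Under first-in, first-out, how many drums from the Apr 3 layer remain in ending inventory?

11

Apr 7, 189 sold [FIFO — oldest first]: 135 @ $24.55 + 54 @ $24.00 = $4,610.25
Apr 9, 224 sold [FIFO — oldest first]: 224 @ $24.00 = $5,376.00
Total COGS = $4,610.25 + $5,376.00 = $9,986.25
Ending inventory: 11 @ $24.00 + 217 @ $24.85 + 377 @ $25.45 = $15,251.10
Check: goods available $25,237.35 = COGS $9,986.25 + ending $15,251.10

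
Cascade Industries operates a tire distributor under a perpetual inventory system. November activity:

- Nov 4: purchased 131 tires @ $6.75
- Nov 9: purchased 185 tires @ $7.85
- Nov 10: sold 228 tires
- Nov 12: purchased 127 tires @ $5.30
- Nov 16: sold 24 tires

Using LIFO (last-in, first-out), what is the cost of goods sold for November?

COGS = $1,869.70

Nov 10, 228 sold [LIFO — newest first]: 185 @ $7.85 + 43 @ $6.75 = $1,742.50
Nov 16, 24 sold [LIFO — newest first]: 24 @ $5.30 = $127.20
Total COGS = $1,742.50 + $127.20 = $1,869.70
Ending inventory: 88 @ $6.75 + 103 @ $5.30 = $1,139.90
Check: goods available $3,009.60 = COGS $1,869.70 + ending $1,139.90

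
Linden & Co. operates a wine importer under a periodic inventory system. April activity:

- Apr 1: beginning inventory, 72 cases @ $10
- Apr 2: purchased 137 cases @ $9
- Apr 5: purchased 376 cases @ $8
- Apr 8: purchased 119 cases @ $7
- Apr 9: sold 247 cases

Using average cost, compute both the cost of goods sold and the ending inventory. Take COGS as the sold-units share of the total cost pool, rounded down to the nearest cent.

COGS = $2,032.83; ending inventory = $3,761.17

Apr 9, sell 247: 247/704 × $5,794.00 → $2,032.83
Ending inventory (cost pool remaining) = $3,761.17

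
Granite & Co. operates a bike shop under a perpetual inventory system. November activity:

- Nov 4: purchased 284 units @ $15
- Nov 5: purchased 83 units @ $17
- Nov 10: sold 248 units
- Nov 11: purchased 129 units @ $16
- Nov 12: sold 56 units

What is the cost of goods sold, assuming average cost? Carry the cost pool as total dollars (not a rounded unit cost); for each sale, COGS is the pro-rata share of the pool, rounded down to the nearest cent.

COGS = $4,713.45

After Nov 4: 284 on hand, pool $4,260.00 (≈ $15.0000 each)
After Nov 5: 367 on hand, pool $5,671.00 (≈ $15.4523 each)
Nov 10, sell 248: 248/367 × $5,671.00 → $3,832.17
After Nov 11: 248 on hand, pool $3,902.83 (≈ $15.7372 each)
Nov 12, sell 56: 56/248 × $3,902.83 → $881.28
Total COGS = $3,832.17 + $881.28 = $4,713.45
Ending inventory (cost pool remaining) = $3,021.55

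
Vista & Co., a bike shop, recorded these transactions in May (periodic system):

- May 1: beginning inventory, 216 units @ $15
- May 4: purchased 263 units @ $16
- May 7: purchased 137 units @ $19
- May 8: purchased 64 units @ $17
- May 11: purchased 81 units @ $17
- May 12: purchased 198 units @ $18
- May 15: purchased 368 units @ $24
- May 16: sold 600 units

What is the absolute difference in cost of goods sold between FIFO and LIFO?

FIFO COGS: 216 @ $15 + 263 @ $16 + 121 @ $19 = $9,747
LIFO COGS: 368 @ $24 + 198 @ $18 + 34 @ $17 = $12,974
Difference = |$9,747 − $12,974| = $3,227

$3,227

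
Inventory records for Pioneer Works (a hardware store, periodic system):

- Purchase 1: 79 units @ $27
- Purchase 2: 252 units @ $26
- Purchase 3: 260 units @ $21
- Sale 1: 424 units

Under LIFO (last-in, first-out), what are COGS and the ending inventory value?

Sale 1 (424) [LIFO — newest first]: 260 @ $21 + 164 @ $26 = $9,724
Ending inventory: 79 @ $27 + 88 @ $26 = $4,421

COGS = $9,724; ending inventory = $4,421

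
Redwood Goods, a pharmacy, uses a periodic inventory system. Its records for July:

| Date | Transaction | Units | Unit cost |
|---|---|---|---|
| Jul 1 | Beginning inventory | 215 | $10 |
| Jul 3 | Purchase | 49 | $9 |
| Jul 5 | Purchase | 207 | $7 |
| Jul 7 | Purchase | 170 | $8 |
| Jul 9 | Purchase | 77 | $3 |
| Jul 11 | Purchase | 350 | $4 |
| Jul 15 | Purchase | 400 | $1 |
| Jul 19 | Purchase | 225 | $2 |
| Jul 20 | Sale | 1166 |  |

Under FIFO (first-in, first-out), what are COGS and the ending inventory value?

Jul 20, 1166 sold [FIFO — oldest first]: 215 @ $10 + 49 @ $9 + 207 @ $7 + 170 @ $8 + 77 @ $3 + 350 @ $4 + 98 @ $1 = $7,129
Ending inventory: 302 @ $1 + 225 @ $2 = $752
Check: goods available $7,881 = COGS $7,129 + ending $752

COGS = $7,129; ending inventory = $752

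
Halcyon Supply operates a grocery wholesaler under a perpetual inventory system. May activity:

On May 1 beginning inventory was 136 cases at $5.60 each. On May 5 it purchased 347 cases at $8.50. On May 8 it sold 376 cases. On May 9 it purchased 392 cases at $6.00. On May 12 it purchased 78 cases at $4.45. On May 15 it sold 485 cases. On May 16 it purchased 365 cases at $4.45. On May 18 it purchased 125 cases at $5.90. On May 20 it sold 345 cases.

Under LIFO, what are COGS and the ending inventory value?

May 8, 376 sold [LIFO — newest first]: 347 @ $8.50 + 29 @ $5.60 = $3,111.90
May 15, 485 sold [LIFO — newest first]: 78 @ $4.45 + 392 @ $6.00 + 15 @ $5.60 = $2,783.10
May 20, 345 sold [LIFO — newest first]: 125 @ $5.90 + 220 @ $4.45 = $1,716.50
Total COGS = $3,111.90 + $2,783.10 + $1,716.50 = $7,611.50
Ending inventory: 92 @ $5.60 + 145 @ $4.45 = $1,160.45
Check: goods available $8,771.95 = COGS $7,611.50 + ending $1,160.45

COGS = $7,611.50; ending inventory = $1,160.45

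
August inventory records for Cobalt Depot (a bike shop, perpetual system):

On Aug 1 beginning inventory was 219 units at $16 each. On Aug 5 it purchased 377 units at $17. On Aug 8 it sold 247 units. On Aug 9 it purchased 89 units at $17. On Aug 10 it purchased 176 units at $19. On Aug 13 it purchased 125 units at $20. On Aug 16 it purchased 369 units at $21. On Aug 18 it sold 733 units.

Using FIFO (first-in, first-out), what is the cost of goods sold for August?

Aug 8, 247 sold [FIFO — oldest first]: 219 @ $16 + 28 @ $17 = $3,980
Aug 18, 733 sold [FIFO — oldest first]: 349 @ $17 + 89 @ $17 + 176 @ $19 + 119 @ $20 = $13,170
Total COGS = $3,980 + $13,170 = $17,150
Ending inventory: 6 @ $20 + 369 @ $21 = $7,869
Check: goods available $25,019 = COGS $17,150 + ending $7,869

COGS = $17,150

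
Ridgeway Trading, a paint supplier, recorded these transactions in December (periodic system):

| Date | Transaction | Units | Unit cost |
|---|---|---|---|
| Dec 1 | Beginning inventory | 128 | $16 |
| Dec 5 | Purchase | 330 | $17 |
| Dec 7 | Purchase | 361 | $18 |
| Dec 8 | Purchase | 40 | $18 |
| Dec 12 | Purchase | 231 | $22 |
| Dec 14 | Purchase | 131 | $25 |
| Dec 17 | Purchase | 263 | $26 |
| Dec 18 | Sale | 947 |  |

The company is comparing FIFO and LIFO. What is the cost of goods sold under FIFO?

FIFO COGS: 128 @ $16 + 330 @ $17 + 361 @ $18 + 40 @ $18 + 88 @ $22 = $16,812
LIFO COGS: 263 @ $26 + 131 @ $25 + 231 @ $22 + 40 @ $18 + 282 @ $18 = $20,991

COGS = $16,812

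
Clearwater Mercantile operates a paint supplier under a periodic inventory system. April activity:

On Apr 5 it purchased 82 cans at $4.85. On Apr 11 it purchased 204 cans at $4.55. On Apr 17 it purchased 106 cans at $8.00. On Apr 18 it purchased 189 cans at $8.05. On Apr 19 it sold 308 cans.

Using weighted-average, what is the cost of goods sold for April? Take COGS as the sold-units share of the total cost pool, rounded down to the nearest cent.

COGS = $1,958.98

Apr 19, sell 308: 308/581 × $3,695.35 → $1,958.98
Ending inventory (cost pool remaining) = $1,736.37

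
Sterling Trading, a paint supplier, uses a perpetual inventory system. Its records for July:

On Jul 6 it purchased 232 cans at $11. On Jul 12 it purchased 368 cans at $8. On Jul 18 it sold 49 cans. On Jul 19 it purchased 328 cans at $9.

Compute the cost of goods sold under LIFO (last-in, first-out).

Jul 18, 49 sold [LIFO — newest first]: 49 @ $8 = $392
Ending inventory: 232 @ $11 + 319 @ $8 + 328 @ $9 = $8,056

COGS = $392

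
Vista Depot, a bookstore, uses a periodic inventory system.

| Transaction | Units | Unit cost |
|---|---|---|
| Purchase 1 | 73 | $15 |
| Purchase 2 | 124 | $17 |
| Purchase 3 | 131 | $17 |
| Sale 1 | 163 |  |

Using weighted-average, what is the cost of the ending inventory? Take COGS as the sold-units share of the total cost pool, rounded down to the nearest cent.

Sale 1, sell 163: 163/328 × $5,430.00 → $2,698.44
Ending inventory (cost pool remaining) = $2,731.56
Check: goods available $5,430.00 = COGS $2,698.44 + ending $2,731.56

Ending inventory = $2,731.56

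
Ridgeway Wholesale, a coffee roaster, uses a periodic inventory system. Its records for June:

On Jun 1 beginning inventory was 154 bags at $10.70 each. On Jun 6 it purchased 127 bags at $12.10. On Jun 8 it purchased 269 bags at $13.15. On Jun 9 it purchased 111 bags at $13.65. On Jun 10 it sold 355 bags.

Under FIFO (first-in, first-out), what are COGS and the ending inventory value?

Jun 10, 355 sold [FIFO — oldest first]: 154 @ $10.70 + 127 @ $12.10 + 74 @ $13.15 = $4,157.60
Ending inventory: 195 @ $13.15 + 111 @ $13.65 = $4,079.40
Check: goods available $8,237.00 = COGS $4,157.60 + ending $4,079.40

COGS = $4,157.60; ending inventory = $4,079.40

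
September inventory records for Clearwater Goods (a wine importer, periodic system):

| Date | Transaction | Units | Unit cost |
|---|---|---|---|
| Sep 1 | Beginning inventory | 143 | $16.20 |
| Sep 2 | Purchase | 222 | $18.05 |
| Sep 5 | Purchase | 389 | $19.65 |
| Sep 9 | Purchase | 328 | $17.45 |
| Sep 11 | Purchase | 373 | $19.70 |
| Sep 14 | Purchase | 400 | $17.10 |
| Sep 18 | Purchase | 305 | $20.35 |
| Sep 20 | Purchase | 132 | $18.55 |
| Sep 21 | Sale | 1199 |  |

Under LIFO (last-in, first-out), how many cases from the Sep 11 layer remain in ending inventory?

11

Sep 21, 1199 sold [LIFO — newest first]: 132 @ $18.55 + 305 @ $20.35 + 400 @ $17.10 + 362 @ $19.70 = $22,626.75
Ending inventory: 143 @ $16.20 + 222 @ $18.05 + 389 @ $19.65 + 328 @ $17.45 + 11 @ $19.70 = $19,907.85
Check: goods available $42,534.60 = COGS $22,626.75 + ending $19,907.85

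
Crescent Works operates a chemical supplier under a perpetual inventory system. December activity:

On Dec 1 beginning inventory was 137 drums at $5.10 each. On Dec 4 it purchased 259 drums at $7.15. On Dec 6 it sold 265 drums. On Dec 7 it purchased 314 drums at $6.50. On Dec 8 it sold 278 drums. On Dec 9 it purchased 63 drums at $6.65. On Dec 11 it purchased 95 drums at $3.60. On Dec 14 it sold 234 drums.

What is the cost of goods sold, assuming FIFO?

COGS = $5,024.90

Dec 6, 265 sold [FIFO — oldest first]: 137 @ $5.10 + 128 @ $7.15 = $1,613.90
Dec 8, 278 sold [FIFO — oldest first]: 131 @ $7.15 + 147 @ $6.50 = $1,892.15
Dec 14, 234 sold [FIFO — oldest first]: 167 @ $6.50 + 63 @ $6.65 + 4 @ $3.60 = $1,518.85
Total COGS = $1,613.90 + $1,892.15 + $1,518.85 = $5,024.90
Ending inventory: 91 @ $3.60 = $327.60
Check: goods available $5,352.50 = COGS $5,024.90 + ending $327.60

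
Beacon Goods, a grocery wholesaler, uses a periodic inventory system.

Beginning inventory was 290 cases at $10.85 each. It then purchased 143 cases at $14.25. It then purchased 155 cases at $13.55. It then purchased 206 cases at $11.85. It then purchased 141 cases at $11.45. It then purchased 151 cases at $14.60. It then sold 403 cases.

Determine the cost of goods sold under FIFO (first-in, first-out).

COGS = $4,756.75

Sale 1 (403) [FIFO — oldest first]: 290 @ $10.85 + 113 @ $14.25 = $4,756.75
Ending inventory: 30 @ $14.25 + 155 @ $13.55 + 206 @ $11.85 + 141 @ $11.45 + 151 @ $14.60 = $8,787.90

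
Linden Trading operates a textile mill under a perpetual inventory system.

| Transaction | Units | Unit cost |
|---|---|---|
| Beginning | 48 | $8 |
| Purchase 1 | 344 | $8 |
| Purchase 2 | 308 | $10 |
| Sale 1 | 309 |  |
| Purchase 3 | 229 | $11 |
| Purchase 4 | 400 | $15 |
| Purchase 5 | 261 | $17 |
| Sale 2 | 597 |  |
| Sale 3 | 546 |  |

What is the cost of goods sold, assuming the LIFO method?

COGS = $18,068

Sale 1 (309) [LIFO — newest first]: 308 @ $10 + 1 @ $8 = $3,088
Sale 2 (597) [LIFO — newest first]: 261 @ $17 + 336 @ $15 = $9,477
Sale 3 (546) [LIFO — newest first]: 64 @ $15 + 229 @ $11 + 253 @ $8 = $5,503
Total COGS = $3,088 + $9,477 + $5,503 = $18,068
Ending inventory: 48 @ $8 + 90 @ $8 = $1,104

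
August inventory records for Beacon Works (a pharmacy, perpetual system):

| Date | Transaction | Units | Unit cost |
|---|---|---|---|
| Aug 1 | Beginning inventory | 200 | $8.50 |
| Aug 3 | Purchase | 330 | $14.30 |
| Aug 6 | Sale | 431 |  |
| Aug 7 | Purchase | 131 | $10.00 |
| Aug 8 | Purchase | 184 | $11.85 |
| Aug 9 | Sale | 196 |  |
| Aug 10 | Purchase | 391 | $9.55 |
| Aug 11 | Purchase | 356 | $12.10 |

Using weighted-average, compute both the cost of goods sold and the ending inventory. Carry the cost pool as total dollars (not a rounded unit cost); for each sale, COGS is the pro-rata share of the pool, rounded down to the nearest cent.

After Aug 1: 200 on hand, pool $1,700.00 (≈ $8.5000 each)
After Aug 3: 530 on hand, pool $6,419.00 (≈ $12.1113 each)
Aug 6, sell 431: 431/530 × $6,419.00 → $5,219.97
After Aug 7: 230 on hand, pool $2,509.03 (≈ $10.9088 each)
After Aug 8: 414 on hand, pool $4,689.43 (≈ $11.3271 each)
Aug 9, sell 196: 196/414 × $4,689.43 → $2,220.11
After Aug 10: 609 on hand, pool $6,203.37 (≈ $10.1862 each)
After Aug 11: 965 on hand, pool $10,510.97 (≈ $10.8922 each)
Total COGS = $5,219.97 + $2,220.11 = $7,440.08
Ending inventory (cost pool remaining) = $10,510.97

COGS = $7,440.08; ending inventory = $10,510.97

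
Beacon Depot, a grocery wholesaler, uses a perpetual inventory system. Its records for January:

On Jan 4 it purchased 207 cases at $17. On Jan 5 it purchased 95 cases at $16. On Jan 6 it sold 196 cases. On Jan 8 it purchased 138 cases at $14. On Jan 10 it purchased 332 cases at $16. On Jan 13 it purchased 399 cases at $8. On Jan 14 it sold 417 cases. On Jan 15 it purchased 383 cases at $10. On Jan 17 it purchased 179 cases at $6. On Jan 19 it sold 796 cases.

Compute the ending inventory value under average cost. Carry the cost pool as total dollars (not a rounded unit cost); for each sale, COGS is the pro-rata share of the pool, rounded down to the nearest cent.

Ending inventory = $3,439.27

After Jan 4: 207 on hand, pool $3,519.00 (≈ $17.0000 each)
After Jan 5: 302 on hand, pool $5,039.00 (≈ $16.6854 each)
Jan 6, sell 196: 196/302 × $5,039.00 → $3,270.34
After Jan 8: 244 on hand, pool $3,700.66 (≈ $15.1666 each)
After Jan 10: 576 on hand, pool $9,012.66 (≈ $15.6470 each)
After Jan 13: 975 on hand, pool $12,204.66 (≈ $12.5176 each)
Jan 14, sell 417: 417/975 × $12,204.66 → $5,219.83
After Jan 15: 941 on hand, pool $10,814.83 (≈ $11.4929 each)
After Jan 17: 1120 on hand, pool $11,888.83 (≈ $10.6150 each)
Jan 19, sell 796: 796/1120 × $11,888.83 → $8,449.56
Total COGS = $3,270.34 + $5,219.83 + $8,449.56 = $16,939.73
Ending inventory (cost pool remaining) = $3,439.27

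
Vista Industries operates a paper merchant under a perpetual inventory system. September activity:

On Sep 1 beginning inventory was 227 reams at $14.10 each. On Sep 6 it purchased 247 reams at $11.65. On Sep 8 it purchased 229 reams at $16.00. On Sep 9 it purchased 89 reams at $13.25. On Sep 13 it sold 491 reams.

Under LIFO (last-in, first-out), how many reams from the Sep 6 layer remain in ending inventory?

74

Sep 13, 491 sold [LIFO — newest first]: 89 @ $13.25 + 229 @ $16.00 + 173 @ $11.65 = $6,858.70
Ending inventory: 227 @ $14.10 + 74 @ $11.65 = $4,062.80
Check: goods available $10,921.50 = COGS $6,858.70 + ending $4,062.80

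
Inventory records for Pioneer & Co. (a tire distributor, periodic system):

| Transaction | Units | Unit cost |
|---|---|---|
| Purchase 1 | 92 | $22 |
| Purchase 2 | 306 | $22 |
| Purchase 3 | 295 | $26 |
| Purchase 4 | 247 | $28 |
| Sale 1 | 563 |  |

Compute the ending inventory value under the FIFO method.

Ending inventory = $10,296

Sale 1 (563) [FIFO — oldest first]: 92 @ $22 + 306 @ $22 + 165 @ $26 = $13,046
Ending inventory: 130 @ $26 + 247 @ $28 = $10,296
Check: goods available $23,342 = COGS $13,046 + ending $10,296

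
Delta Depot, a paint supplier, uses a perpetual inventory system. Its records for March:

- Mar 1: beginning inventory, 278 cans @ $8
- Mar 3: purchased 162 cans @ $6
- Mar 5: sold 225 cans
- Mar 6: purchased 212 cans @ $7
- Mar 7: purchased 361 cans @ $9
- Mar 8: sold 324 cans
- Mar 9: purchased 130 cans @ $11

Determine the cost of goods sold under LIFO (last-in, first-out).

COGS = $4,392

Mar 5, 225 sold [LIFO — newest first]: 162 @ $6 + 63 @ $8 = $1,476
Mar 8, 324 sold [LIFO — newest first]: 324 @ $9 = $2,916
Total COGS = $1,476 + $2,916 = $4,392
Ending inventory: 215 @ $8 + 212 @ $7 + 37 @ $9 + 130 @ $11 = $4,967
Check: goods available $9,359 = COGS $4,392 + ending $4,967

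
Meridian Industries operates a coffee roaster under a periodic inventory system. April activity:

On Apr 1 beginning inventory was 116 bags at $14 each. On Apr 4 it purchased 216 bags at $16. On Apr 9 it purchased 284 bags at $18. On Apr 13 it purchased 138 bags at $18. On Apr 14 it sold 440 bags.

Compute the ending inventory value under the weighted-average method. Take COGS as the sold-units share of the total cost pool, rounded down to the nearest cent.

Apr 14, sell 440: 440/754 × $12,676.00 → $7,397.13
Ending inventory (cost pool remaining) = $5,278.87
Check: goods available $12,676.00 = COGS $7,397.13 + ending $5,278.87

Ending inventory = $5,278.87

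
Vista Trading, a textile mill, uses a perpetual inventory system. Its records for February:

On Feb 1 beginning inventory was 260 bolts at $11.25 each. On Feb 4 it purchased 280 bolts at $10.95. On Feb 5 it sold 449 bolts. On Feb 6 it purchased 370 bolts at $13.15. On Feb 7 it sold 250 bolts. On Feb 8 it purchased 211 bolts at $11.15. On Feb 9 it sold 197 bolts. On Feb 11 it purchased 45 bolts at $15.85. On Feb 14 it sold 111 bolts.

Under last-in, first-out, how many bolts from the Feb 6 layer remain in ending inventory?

68

Feb 5, 449 sold [LIFO — newest first]: 280 @ $10.95 + 169 @ $11.25 = $4,967.25
Feb 7, 250 sold [LIFO — newest first]: 250 @ $13.15 = $3,287.50
Feb 9, 197 sold [LIFO — newest first]: 197 @ $11.15 = $2,196.55
Feb 14, 111 sold [LIFO — newest first]: 45 @ $15.85 + 14 @ $11.15 + 52 @ $13.15 = $1,553.15
Total COGS = $4,967.25 + $3,287.50 + $2,196.55 + $1,553.15 = $12,004.45
Ending inventory: 91 @ $11.25 + 68 @ $13.15 = $1,917.95
Check: goods available $13,922.40 = COGS $12,004.45 + ending $1,917.95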